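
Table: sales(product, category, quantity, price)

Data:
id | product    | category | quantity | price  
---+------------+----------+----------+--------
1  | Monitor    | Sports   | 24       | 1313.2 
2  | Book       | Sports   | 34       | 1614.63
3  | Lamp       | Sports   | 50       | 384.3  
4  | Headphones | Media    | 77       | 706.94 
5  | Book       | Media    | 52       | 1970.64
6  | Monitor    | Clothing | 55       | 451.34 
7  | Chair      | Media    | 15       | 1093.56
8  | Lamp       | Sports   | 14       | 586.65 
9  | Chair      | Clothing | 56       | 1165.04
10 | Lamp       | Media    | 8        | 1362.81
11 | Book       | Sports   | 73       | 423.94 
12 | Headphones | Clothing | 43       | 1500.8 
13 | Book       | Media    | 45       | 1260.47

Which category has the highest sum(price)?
SELECT category, SUM(price) as val
FROM sales
GROUP BY category
ORDER BY val DESC
LIMIT 1

Result: Media with sum(price) = 6394.42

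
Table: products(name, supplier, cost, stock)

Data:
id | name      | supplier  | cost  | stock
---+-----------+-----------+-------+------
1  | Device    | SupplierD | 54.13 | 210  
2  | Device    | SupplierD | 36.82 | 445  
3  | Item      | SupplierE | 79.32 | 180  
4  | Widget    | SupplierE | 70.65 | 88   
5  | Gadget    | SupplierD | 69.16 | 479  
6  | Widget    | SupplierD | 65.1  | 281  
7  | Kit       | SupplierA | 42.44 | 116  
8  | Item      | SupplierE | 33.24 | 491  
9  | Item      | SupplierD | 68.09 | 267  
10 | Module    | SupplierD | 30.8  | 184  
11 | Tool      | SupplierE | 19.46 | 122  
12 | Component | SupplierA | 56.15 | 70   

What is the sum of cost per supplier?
SELECT supplier, SUM(cost) as result
FROM products
GROUP BY supplier

Result:
  SupplierA: 98.59
  SupplierD: 324.10
  SupplierE: 202.67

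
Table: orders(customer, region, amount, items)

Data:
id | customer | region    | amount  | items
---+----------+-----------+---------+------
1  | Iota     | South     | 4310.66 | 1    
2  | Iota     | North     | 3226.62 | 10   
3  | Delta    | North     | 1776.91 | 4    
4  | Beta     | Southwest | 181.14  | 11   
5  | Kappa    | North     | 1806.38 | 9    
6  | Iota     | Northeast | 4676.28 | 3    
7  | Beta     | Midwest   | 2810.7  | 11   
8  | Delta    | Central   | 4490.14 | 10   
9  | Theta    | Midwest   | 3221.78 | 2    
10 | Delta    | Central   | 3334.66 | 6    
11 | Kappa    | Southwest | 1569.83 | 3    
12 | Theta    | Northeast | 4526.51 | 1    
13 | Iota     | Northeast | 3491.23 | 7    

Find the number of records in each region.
SELECT region, COUNT(*) as count
FROM orders
GROUP BY region

Result:
  Central: 2
  Midwest: 2
  North: 3
  Northeast: 3
  South: 1
  Southwest: 2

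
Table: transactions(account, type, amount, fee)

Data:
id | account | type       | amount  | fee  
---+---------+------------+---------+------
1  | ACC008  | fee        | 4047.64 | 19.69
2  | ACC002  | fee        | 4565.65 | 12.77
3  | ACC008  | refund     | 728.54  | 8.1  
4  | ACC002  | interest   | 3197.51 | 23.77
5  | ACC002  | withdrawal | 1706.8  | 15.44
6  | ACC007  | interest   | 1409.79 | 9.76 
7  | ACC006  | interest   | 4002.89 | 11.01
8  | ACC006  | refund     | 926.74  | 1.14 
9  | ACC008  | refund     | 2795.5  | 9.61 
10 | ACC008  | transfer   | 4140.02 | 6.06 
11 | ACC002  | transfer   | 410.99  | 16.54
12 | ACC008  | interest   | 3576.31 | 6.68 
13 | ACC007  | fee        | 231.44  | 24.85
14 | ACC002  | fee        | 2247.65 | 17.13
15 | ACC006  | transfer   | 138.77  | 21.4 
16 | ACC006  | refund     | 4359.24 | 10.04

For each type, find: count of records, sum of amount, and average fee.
SELECT type,
       COUNT(*) as cnt,
       SUM(amount) as total_amount,
       AVG(fee) as avg_fee
FROM transactions
GROUP BY type

Result:
  fee: 4 records, 11092.38 total amount, 18.61 avg fee
  interest: 4 records, 12186.50 total amount, 12.81 avg fee
  refund: 4 records, 8810.02 total amount, 7.22 avg fee
  transfer: 3 records, 4689.78 total amount, 14.67 avg fee
  withdrawal: 1 records, 1706.80 total amount, 15.44 avg fee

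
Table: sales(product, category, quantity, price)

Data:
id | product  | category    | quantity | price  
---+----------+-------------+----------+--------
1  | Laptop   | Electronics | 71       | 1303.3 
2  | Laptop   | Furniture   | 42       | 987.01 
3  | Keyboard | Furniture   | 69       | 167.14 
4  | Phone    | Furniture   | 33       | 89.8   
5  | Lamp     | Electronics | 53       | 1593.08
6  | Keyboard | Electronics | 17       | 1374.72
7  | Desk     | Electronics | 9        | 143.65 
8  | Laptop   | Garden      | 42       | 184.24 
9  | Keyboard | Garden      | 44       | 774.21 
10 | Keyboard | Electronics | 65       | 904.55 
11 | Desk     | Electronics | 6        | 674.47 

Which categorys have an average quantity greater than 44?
SELECT category, AVG(quantity)
FROM sales
GROUP BY category
HAVING AVG(quantity) > 44

Result:
  Furniture: avg=48.00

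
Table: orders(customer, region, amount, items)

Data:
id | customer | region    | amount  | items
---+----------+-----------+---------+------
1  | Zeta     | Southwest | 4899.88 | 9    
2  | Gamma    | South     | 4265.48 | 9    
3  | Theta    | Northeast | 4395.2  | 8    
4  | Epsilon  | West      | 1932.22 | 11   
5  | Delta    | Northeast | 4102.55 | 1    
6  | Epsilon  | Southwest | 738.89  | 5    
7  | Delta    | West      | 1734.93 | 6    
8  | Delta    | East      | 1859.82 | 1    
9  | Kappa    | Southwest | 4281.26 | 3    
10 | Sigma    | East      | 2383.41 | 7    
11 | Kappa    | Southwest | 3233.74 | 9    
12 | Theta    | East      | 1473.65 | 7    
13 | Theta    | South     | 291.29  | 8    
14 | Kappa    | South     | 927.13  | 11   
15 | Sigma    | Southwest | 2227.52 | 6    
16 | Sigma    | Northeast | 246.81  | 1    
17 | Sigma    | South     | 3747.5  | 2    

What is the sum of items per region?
SELECT region, SUM(items) as result
FROM orders
GROUP BY region

Result:
  East: 15
  Northeast: 10
  South: 30
  Southwest: 32
  West: 17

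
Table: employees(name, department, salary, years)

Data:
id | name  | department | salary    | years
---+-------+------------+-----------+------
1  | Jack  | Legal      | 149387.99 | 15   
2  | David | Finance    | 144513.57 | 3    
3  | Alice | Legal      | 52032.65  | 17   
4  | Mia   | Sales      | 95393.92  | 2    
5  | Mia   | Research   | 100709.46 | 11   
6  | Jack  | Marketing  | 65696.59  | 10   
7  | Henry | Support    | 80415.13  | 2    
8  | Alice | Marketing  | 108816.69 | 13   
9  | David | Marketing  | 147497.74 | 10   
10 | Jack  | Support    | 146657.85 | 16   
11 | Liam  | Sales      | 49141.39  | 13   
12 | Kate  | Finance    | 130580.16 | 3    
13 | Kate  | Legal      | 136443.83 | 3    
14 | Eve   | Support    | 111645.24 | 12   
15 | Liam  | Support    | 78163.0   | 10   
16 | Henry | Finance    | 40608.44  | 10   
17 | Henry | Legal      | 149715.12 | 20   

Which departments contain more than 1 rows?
SELECT department, COUNT(*) as cnt
FROM employees
GROUP BY department
HAVING COUNT(*) > 1

Result:
  Finance: 3
  Legal: 4
  Marketing: 3
  Sales: 2
  Support: 4

Note: HAVING filters groups after aggregation, WHERE filters rows before.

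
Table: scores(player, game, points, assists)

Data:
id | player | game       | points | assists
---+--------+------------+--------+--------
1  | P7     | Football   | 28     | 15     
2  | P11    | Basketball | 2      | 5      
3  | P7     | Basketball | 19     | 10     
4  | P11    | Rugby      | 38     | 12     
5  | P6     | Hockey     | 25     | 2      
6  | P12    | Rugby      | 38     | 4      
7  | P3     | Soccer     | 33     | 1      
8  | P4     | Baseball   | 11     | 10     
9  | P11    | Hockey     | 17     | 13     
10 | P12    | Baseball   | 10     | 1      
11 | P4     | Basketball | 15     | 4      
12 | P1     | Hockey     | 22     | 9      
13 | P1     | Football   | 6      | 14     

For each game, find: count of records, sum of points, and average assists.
SELECT game,
       COUNT(*) as cnt,
       SUM(points) as total_points,
       AVG(assists) as avg_assists
FROM scores
GROUP BY game

Result:
  Baseball: 2 records, 21 total points, 5.50 avg assists
  Basketball: 3 records, 36 total points, 6.33 avg assists
  Football: 2 records, 34 total points, 14.50 avg assists
  Hockey: 3 records, 64 total points, 8.00 avg assists
  Rugby: 2 records, 76 total points, 8.00 avg assists
  Soccer: 1 records, 33 total points, 1.00 avg assists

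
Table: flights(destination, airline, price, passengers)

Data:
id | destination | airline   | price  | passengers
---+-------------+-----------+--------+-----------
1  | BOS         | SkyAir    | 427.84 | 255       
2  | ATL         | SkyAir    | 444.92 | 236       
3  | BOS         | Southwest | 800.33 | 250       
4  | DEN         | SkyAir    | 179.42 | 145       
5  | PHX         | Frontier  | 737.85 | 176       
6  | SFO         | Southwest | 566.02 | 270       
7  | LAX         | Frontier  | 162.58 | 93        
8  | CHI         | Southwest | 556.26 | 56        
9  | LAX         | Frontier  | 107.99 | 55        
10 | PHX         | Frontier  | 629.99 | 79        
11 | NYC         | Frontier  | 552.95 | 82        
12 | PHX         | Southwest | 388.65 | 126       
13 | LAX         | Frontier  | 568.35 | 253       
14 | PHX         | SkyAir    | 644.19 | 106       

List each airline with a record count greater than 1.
SELECT airline, COUNT(*) as cnt
FROM flights
GROUP BY airline
HAVING COUNT(*) > 1

Result:
  Frontier: 6
  SkyAir: 4
  Southwest: 4

Note: HAVING filters groups after aggregation, WHERE filters rows before.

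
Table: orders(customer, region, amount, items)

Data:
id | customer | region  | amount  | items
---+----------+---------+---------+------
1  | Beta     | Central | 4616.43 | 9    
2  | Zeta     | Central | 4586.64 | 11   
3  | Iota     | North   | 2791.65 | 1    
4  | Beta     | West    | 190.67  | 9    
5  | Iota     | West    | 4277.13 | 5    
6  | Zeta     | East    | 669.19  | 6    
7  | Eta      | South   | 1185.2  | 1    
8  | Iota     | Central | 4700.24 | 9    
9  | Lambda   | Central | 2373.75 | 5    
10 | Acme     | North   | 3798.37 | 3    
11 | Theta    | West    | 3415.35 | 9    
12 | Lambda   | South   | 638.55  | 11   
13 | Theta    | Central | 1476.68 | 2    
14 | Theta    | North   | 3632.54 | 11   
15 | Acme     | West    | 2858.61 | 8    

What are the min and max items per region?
SELECT region, MIN(items), MAX(items)
FROM orders
GROUP BY region

Result:
  Central: min=2, max=11
  East: min=6, max=6
  North: min=1, max=11
  South: min=1, max=11
  West: min=5, max=9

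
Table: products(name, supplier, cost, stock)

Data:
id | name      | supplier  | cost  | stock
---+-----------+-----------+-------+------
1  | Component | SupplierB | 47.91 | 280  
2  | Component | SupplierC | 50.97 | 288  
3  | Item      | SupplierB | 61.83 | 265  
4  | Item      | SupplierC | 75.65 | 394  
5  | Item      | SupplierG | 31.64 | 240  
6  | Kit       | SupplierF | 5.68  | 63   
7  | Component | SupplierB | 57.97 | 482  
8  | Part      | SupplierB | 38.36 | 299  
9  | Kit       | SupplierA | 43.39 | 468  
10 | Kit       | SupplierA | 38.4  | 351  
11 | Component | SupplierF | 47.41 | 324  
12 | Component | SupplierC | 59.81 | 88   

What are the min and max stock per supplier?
SELECT supplier, MIN(stock), MAX(stock)
FROM products
GROUP BY supplier

Result:
  SupplierA: min=351, max=468
  SupplierB: min=265, max=482
  SupplierC: min=88, max=394
  SupplierF: min=63, max=324
  SupplierG: min=240, max=240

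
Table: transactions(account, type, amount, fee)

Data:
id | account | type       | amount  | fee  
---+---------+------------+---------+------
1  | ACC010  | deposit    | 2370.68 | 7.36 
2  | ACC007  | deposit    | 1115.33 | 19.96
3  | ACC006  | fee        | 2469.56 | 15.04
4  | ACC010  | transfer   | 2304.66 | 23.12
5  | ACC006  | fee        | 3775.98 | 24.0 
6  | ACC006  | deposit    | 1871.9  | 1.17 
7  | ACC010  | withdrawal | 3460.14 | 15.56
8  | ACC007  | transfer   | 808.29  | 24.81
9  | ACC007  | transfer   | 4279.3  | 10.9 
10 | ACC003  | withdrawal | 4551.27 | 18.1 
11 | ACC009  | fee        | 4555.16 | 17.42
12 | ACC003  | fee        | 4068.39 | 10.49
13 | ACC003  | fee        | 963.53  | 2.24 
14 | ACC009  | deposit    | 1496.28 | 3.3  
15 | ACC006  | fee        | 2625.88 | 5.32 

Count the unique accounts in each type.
SELECT type, COUNT(DISTINCT account)
FROM transactions
GROUP BY type

Result:
  deposit: 4 distinct
  fee: 3 distinct
  transfer: 2 distinct
  withdrawal: 2 distinct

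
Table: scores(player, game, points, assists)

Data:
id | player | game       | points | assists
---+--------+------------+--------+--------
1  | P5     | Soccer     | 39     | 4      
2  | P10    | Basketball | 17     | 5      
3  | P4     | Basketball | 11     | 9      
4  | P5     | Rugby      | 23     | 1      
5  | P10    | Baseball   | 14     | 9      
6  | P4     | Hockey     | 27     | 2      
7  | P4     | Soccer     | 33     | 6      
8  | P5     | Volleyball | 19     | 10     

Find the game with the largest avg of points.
SELECT game, AVG(points) as val
FROM scores
GROUP BY game
ORDER BY val DESC
LIMIT 1

Result: Soccer with avg(points) = 36.00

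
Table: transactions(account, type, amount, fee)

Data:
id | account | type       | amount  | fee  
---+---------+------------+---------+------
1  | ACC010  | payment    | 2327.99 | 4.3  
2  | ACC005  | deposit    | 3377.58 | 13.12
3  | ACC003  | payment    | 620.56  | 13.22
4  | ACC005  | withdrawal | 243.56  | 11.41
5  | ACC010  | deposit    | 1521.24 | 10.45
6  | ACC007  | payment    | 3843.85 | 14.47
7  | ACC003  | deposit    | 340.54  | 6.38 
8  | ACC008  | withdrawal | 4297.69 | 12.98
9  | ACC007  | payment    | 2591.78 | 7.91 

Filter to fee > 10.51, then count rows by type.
SELECT type, COUNT(*)
FROM transactions
WHERE fee > 10.51
GROUP BY type

Note: WHERE filters rows before grouping.

Result:
  deposit: 1
  payment: 2
  withdrawal: 2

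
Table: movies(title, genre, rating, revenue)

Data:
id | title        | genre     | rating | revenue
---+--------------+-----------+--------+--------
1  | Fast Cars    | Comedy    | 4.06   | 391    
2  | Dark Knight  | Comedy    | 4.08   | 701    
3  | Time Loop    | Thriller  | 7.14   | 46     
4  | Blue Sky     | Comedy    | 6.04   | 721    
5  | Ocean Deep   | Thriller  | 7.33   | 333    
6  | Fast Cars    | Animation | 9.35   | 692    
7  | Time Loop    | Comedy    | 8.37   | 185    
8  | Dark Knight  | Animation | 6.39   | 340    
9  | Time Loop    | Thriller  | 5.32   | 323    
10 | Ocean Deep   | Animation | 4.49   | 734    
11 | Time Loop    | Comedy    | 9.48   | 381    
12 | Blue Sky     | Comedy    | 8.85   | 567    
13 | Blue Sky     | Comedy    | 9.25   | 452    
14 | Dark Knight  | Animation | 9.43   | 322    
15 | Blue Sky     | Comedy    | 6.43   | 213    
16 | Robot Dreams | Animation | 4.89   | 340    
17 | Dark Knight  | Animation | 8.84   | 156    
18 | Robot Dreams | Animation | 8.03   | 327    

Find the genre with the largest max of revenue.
SELECT genre, MAX(revenue) as val
FROM movies
GROUP BY genre
ORDER BY val DESC
LIMIT 1

Result: Animation with max(revenue) = 734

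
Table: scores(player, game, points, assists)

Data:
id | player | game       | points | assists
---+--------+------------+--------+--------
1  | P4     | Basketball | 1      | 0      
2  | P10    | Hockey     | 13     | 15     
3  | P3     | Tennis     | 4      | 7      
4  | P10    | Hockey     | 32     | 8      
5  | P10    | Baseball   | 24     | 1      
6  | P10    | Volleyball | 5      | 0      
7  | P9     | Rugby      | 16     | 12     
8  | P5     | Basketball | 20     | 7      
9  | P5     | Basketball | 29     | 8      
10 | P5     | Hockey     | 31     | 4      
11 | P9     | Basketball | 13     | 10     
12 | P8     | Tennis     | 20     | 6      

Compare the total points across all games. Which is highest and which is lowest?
SELECT game, SUM(points)
FROM scores
GROUP BY game
ORDER BY SUM(points)

All groups:
  Volleyball: 5
  Rugby: 16
  Baseball: 24
  Tennis: 24
  Basketball: 63
  Hockey: 76

Highest: Hockey (76)
Lowest: Volleyball (5)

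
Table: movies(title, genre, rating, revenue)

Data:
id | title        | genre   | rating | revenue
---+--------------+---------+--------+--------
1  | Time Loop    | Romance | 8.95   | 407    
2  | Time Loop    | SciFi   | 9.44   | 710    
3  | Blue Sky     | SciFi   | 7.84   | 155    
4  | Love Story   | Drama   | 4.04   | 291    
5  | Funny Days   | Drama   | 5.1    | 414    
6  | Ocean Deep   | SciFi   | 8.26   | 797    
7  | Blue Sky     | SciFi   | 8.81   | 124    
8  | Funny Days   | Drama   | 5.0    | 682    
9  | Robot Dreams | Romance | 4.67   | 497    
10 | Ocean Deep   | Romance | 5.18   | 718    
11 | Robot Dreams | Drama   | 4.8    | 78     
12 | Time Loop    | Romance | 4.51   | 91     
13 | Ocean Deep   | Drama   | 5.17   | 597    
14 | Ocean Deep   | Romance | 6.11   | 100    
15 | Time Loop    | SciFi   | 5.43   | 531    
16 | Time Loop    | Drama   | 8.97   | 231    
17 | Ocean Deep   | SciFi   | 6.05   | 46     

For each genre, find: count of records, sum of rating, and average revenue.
SELECT genre,
       COUNT(*) as cnt,
       SUM(rating) as total_rating,
       AVG(revenue) as avg_revenue
FROM movies
GROUP BY genre

Result:
  Drama: 6 records, 33.08 total rating, 382.17 avg revenue
  Romance: 5 records, 29.42 total rating, 362.60 avg revenue
  SciFi: 6 records, 45.83 total rating, 393.83 avg revenue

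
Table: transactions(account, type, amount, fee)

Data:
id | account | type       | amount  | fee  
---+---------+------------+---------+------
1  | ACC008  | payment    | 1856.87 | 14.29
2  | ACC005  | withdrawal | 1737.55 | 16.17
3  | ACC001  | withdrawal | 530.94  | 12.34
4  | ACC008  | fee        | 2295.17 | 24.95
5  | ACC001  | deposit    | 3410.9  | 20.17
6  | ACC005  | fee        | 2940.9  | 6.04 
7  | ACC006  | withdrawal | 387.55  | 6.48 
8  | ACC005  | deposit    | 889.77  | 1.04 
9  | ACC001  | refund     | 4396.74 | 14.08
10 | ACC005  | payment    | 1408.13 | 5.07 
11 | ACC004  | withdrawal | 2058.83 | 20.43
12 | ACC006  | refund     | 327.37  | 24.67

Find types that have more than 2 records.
SELECT type, COUNT(*) as cnt
FROM transactions
GROUP BY type
HAVING COUNT(*) > 2

Result:
  withdrawal: 4

Note: HAVING filters groups after aggregation, WHERE filters rows before.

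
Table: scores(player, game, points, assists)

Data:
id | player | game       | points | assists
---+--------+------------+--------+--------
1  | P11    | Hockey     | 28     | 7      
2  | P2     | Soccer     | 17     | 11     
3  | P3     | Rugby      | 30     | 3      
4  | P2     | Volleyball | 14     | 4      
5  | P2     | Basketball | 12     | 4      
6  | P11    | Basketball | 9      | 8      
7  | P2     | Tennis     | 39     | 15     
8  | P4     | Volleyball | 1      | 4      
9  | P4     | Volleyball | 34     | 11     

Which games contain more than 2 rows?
SELECT game, COUNT(*) as cnt
FROM scores
GROUP BY game
HAVING COUNT(*) > 2

Result:
  Volleyball: 3

Note: HAVING filters groups after aggregation, WHERE filters rows before.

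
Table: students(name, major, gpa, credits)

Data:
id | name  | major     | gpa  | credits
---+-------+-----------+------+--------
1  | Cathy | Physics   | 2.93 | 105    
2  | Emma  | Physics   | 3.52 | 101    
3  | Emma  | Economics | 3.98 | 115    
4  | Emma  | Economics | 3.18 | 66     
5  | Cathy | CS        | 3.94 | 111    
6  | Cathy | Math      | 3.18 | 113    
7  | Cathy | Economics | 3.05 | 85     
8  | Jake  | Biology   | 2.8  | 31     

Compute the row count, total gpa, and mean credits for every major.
SELECT major,
       COUNT(*) as cnt,
       SUM(gpa) as total_gpa,
       AVG(credits) as avg_credits
FROM students
GROUP BY major

Result:
  Biology: 1 records, 2.80 total gpa, 31.00 avg credits
  CS: 1 records, 3.94 total gpa, 111.00 avg credits
  Economics: 3 records, 10.21 total gpa, 88.67 avg credits
  Math: 1 records, 3.18 total gpa, 113.00 avg credits
  Physics: 2 records, 6.45 total gpa, 103.00 avg credits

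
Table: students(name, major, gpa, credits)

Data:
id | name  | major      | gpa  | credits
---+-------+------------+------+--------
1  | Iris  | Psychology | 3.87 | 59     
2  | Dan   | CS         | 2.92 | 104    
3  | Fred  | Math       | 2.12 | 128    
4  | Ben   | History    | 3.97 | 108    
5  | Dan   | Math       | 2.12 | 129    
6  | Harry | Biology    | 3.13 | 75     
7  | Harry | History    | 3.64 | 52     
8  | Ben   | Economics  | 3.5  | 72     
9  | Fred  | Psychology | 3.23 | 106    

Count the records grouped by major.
SELECT major, COUNT(*) as count
FROM students
GROUP BY major

Result:
  Biology: 1
  CS: 1
  Economics: 1
  History: 2
  Math: 2
  Psychology: 2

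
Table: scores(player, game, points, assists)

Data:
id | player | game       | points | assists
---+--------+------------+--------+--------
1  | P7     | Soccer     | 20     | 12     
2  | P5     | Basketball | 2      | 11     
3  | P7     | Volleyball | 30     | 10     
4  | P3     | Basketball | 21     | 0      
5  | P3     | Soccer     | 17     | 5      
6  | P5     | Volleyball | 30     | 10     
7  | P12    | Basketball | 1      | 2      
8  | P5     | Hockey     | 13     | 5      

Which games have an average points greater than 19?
SELECT game, AVG(points)
FROM scores
GROUP BY game
HAVING AVG(points) > 19

Result:
  Volleyball: avg=30.00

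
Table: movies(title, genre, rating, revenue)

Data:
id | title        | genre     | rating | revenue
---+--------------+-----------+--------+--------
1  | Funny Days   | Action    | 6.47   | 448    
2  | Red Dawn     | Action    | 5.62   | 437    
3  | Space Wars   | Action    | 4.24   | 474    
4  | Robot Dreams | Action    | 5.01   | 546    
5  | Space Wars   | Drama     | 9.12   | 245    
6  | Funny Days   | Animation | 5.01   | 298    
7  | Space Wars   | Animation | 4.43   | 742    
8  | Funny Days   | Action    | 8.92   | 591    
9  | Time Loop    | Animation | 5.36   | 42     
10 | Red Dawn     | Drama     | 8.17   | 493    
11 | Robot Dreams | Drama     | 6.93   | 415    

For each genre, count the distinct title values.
SELECT genre, COUNT(DISTINCT title)
FROM movies
GROUP BY genre

Result:
  Action: 4 distinct
  Animation: 3 distinct
  Drama: 3 distinct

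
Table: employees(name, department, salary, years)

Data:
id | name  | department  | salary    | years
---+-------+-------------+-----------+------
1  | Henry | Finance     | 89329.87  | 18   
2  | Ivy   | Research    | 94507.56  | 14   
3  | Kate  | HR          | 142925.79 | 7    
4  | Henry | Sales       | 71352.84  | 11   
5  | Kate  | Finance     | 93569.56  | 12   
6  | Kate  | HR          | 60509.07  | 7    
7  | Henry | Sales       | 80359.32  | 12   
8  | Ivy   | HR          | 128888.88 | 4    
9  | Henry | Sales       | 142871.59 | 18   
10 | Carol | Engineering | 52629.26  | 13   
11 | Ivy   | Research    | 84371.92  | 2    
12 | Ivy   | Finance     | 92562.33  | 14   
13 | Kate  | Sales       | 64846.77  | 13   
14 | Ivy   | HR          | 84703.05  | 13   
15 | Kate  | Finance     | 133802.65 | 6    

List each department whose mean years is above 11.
SELECT department, AVG(years)
FROM employees
GROUP BY department
HAVING AVG(years) > 11

Result:
  Engineering: avg=13.00
  Finance: avg=12.50
  Sales: avg=13.50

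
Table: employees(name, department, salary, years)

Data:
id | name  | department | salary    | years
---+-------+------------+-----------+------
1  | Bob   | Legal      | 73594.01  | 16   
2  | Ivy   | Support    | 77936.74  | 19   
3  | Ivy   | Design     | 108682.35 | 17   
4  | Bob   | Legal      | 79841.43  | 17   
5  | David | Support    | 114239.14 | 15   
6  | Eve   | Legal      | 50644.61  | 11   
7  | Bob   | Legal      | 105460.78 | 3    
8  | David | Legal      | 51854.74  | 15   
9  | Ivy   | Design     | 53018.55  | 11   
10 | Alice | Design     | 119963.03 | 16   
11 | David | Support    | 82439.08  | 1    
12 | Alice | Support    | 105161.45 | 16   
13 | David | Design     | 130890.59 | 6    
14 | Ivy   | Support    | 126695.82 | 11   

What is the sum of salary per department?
SELECT department, SUM(salary) as result
FROM employees
GROUP BY department

Result:
  Design: 412554.52
  Legal: 361395.57
  Support: 506472.23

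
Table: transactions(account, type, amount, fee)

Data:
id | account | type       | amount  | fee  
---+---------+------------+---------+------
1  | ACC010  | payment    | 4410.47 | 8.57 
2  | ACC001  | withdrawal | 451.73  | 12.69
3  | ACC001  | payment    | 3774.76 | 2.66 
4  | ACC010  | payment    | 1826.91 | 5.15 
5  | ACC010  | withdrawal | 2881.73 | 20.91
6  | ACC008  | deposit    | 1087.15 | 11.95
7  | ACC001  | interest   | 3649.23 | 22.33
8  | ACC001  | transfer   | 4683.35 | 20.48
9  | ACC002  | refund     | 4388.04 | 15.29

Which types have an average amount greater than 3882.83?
SELECT type, AVG(amount)
FROM transactions
GROUP BY type
HAVING AVG(amount) > 3882.83

Result:
  refund: avg=4388.04
  transfer: avg=4683.35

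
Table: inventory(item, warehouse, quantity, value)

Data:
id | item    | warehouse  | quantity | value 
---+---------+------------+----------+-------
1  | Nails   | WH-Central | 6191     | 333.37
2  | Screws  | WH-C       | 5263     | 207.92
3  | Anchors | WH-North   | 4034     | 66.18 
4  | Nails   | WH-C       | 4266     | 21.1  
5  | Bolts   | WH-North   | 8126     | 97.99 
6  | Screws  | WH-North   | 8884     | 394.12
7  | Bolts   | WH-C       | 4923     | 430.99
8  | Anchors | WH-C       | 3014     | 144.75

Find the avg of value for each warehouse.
SELECT warehouse, AVG(value) as result
FROM inventory
GROUP BY warehouse

Result:
  WH-C: 201.19
  WH-Central: 333.37
  WH-North: 186.10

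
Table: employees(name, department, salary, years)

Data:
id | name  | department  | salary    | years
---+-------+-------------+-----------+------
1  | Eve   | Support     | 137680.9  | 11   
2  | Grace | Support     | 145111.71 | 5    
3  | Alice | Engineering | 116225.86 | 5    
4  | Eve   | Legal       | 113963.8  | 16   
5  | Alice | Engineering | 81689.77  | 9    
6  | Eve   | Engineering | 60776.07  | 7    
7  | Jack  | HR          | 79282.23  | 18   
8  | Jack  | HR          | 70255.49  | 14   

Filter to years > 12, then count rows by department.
SELECT department, COUNT(*)
FROM employees
WHERE years > 12
GROUP BY department

Note: WHERE filters rows before grouping.

Result:
  HR: 2
  Legal: 1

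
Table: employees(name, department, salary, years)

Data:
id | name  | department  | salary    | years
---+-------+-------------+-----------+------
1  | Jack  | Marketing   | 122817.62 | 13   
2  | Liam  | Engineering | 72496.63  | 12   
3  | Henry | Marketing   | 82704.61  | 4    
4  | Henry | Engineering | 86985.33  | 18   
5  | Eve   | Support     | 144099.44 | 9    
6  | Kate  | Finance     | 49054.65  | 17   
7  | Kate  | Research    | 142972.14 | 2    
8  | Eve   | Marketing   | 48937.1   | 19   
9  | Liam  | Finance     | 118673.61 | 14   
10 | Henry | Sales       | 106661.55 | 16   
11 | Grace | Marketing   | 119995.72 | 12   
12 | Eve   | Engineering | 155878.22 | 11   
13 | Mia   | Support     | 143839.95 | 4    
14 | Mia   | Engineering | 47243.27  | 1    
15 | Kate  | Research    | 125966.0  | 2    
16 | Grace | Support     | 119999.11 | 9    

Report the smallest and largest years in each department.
SELECT department, MIN(years), MAX(years)
FROM employees
GROUP BY department

Result:
  Engineering: min=1, max=18
  Finance: min=14, max=17
  Marketing: min=4, max=19
  Research: min=2, max=2
  Sales: min=16, max=16
  Support: min=4, max=9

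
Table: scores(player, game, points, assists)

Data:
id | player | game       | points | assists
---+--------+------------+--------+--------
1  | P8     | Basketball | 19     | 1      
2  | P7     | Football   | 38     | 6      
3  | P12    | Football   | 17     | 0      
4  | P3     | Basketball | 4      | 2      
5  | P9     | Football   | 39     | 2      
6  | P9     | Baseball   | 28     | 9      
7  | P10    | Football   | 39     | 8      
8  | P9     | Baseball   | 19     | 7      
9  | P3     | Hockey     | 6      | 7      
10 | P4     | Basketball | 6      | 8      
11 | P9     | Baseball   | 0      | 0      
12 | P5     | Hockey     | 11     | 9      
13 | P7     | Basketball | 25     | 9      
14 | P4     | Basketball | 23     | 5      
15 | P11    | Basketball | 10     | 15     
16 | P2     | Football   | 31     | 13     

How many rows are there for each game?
SELECT game, COUNT(*) as count
FROM scores
GROUP BY game

Result:
  Baseball: 3
  Basketball: 6
  Football: 5
  Hockey: 2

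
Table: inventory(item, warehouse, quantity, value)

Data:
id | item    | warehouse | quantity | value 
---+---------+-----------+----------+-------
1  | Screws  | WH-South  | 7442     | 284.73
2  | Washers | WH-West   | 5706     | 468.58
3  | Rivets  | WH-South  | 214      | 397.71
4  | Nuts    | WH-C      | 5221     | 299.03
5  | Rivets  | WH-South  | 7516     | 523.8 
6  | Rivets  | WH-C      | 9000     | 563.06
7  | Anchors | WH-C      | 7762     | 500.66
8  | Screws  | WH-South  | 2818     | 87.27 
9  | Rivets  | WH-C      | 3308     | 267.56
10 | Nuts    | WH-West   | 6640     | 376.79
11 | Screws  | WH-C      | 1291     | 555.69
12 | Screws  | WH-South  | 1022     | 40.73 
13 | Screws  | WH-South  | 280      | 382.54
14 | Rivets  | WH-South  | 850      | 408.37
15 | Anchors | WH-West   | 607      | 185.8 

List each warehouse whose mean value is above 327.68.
SELECT warehouse, AVG(value)
FROM inventory
GROUP BY warehouse
HAVING AVG(value) > 327.68

Result:
  WH-C: avg=437.20
  WH-West: avg=343.72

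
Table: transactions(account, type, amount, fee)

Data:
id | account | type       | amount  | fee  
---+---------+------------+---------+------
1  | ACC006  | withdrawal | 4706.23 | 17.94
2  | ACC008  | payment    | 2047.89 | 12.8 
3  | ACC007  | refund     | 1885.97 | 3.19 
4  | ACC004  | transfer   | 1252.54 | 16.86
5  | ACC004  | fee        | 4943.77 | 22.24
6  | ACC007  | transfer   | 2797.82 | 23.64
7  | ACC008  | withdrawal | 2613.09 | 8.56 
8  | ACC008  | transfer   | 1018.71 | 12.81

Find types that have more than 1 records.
SELECT type, COUNT(*) as cnt
FROM transactions
GROUP BY type
HAVING COUNT(*) > 1

Result:
  transfer: 3
  withdrawal: 2

Note: HAVING filters groups after aggregation, WHERE filters rows before.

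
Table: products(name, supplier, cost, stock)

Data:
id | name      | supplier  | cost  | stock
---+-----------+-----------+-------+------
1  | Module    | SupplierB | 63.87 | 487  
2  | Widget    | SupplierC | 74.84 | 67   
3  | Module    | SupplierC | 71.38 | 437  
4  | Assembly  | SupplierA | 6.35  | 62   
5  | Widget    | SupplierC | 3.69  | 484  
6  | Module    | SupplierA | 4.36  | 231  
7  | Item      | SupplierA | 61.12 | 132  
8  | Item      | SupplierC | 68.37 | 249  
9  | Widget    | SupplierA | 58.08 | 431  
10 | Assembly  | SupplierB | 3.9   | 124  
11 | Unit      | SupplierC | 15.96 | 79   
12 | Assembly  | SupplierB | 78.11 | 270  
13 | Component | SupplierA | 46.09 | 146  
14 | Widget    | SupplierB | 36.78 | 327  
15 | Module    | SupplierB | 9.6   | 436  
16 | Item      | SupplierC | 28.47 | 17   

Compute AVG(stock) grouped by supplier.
SELECT supplier, AVG(stock) as result
FROM products
GROUP BY supplier

Result:
  SupplierA: 200.40
  SupplierB: 328.80
  SupplierC: 222.17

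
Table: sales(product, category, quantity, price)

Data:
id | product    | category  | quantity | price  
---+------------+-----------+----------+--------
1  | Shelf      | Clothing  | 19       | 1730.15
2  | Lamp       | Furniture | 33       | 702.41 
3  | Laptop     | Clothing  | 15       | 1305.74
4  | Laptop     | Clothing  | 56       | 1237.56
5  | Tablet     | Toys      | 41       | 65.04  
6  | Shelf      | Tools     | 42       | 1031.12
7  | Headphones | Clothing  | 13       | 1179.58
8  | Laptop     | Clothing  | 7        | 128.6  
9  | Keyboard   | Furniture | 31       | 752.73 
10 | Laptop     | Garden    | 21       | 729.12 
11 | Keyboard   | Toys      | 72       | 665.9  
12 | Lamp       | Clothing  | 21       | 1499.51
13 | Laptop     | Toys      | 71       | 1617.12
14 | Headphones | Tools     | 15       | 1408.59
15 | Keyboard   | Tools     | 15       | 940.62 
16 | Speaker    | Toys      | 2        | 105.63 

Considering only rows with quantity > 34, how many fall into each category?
SELECT category, COUNT(*)
FROM sales
WHERE quantity > 34
GROUP BY category

Note: WHERE filters rows before grouping.

Result:
  Clothing: 1
  Tools: 1
  Toys: 3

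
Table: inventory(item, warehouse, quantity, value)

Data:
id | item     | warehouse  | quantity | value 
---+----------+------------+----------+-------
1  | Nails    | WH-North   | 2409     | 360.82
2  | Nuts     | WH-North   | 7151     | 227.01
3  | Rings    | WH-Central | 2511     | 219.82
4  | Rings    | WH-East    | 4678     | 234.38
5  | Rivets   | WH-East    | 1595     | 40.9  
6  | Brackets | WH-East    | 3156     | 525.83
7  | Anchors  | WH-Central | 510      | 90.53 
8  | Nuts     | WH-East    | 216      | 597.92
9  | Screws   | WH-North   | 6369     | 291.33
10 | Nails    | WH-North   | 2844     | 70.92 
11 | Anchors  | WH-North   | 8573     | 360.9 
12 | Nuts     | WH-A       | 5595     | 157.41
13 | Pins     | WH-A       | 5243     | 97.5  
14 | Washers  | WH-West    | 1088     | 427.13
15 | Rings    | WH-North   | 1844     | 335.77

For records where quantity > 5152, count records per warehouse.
SELECT warehouse, COUNT(*)
FROM inventory
WHERE quantity > 5152
GROUP BY warehouse

Note: WHERE filters rows before grouping.

Result:
  WH-A: 2
  WH-North: 3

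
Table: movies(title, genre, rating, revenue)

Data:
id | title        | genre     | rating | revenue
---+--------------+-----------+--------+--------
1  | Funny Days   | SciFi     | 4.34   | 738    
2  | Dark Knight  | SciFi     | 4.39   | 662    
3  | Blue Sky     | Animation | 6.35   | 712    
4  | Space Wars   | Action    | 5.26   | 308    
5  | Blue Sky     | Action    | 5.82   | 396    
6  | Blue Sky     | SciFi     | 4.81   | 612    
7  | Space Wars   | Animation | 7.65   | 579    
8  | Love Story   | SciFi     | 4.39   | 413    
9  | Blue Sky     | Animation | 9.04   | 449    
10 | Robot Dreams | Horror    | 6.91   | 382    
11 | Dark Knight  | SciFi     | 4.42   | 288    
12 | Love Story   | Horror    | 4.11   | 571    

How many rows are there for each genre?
SELECT genre, COUNT(*) as count
FROM movies
GROUP BY genre

Result:
  Action: 2
  Animation: 3
  Horror: 2
  SciFi: 5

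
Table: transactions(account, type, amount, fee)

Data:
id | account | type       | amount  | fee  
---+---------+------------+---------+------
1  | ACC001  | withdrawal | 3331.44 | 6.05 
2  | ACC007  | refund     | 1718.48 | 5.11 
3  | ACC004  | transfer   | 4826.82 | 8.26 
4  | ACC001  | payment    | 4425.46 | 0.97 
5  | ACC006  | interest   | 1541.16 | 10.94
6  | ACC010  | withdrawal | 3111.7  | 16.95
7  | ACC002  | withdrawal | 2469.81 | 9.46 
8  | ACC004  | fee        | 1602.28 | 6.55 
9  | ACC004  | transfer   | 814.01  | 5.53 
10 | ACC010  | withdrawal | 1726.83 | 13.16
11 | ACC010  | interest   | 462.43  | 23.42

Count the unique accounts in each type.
SELECT type, COUNT(DISTINCT account)
FROM transactions
GROUP BY type

Result:
  fee: 1 distinct
  interest: 2 distinct
  payment: 1 distinct
  refund: 1 distinct
  transfer: 1 distinct
  withdrawal: 3 distinct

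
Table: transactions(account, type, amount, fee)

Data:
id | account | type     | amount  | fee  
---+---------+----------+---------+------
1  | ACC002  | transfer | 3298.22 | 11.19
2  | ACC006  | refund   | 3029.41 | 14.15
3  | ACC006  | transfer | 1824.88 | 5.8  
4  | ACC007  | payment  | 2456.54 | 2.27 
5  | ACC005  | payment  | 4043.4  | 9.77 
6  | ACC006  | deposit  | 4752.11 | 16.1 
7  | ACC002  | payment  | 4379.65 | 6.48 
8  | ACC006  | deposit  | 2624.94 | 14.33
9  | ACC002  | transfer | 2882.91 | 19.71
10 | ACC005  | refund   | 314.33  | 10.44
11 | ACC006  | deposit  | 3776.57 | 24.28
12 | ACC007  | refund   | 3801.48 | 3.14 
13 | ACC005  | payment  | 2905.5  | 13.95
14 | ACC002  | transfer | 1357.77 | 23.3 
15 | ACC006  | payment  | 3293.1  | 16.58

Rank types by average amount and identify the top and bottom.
SELECT type, AVG(amount)
FROM transactions
GROUP BY type
ORDER BY AVG(amount)

All groups:
  transfer: 2340.95
  refund: 2381.74
  payment: 3415.64
  deposit: 3717.87

Highest: deposit (3717.87)
Lowest: transfer (2340.95)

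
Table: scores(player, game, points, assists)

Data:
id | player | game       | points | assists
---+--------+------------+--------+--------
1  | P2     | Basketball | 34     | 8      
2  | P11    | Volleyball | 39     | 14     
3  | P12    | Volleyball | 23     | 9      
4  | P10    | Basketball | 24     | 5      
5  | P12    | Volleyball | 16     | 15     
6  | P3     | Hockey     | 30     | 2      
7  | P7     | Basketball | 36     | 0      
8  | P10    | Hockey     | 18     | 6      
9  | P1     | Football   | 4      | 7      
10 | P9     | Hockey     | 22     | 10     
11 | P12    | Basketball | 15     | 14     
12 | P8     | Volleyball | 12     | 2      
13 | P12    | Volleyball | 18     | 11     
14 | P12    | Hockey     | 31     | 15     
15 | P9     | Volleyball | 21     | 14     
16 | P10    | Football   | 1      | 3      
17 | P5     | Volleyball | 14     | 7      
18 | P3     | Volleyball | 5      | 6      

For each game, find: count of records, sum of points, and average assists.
SELECT game,
       COUNT(*) as cnt,
       SUM(points) as total_points,
       AVG(assists) as avg_assists
FROM scores
GROUP BY game

Result:
  Basketball: 4 records, 109 total points, 6.75 avg assists
  Football: 2 records, 5 total points, 5.00 avg assists
  Hockey: 4 records, 101 total points, 8.25 avg assists
  Volleyball: 8 records, 148 total points, 9.75 avg assists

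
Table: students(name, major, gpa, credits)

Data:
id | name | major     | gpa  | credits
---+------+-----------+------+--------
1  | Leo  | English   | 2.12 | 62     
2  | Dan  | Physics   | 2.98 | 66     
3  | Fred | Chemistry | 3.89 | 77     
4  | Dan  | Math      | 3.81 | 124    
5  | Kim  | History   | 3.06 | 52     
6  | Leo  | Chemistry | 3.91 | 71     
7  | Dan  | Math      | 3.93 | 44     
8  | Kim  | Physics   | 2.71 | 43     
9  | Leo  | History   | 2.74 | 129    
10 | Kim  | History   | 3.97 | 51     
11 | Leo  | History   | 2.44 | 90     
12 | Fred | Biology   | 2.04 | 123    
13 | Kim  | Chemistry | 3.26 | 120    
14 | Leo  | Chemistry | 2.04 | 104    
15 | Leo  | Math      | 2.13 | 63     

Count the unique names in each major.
SELECT major, COUNT(DISTINCT name)
FROM students
GROUP BY major

Result:
  Biology: 1 distinct
  Chemistry: 3 distinct
  English: 1 distinct
  History: 2 distinct
  Math: 2 distinct
  Physics: 2 distinct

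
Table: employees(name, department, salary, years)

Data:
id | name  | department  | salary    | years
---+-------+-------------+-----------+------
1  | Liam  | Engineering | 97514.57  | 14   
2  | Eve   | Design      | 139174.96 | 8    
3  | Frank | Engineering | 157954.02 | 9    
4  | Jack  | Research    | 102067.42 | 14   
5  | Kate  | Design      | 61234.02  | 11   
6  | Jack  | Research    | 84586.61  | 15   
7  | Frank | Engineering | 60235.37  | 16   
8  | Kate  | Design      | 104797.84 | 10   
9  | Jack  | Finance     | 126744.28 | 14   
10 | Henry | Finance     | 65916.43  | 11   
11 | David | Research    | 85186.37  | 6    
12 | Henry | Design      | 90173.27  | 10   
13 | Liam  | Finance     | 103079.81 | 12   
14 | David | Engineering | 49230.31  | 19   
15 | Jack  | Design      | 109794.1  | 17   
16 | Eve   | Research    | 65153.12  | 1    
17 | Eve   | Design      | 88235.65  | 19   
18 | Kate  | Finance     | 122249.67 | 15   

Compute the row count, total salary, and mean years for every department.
SELECT department,
       COUNT(*) as cnt,
       SUM(salary) as total_salary,
       AVG(years) as avg_years
FROM employees
GROUP BY department

Result:
  Design: 6 records, 593409.84 total salary, 12.50 avg years
  Engineering: 4 records, 364934.27 total salary, 14.50 avg years
  Finance: 4 records, 417990.19 total salary, 13.00 avg years
  Research: 4 records, 336993.52 total salary, 9.00 avg years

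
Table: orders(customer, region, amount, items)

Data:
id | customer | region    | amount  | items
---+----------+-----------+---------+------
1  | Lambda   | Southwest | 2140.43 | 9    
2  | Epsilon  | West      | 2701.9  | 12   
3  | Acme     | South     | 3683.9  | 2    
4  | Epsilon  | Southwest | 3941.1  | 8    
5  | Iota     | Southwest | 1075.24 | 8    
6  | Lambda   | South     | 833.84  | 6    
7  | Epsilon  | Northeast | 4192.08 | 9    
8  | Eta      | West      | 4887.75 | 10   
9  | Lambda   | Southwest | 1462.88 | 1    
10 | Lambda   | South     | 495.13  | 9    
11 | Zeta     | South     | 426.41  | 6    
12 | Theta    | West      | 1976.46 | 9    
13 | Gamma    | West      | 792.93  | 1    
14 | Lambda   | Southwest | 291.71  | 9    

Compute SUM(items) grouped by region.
SELECT region, SUM(items) as result
FROM orders
GROUP BY region

Result:
  Northeast: 9
  South: 23
  Southwest: 35
  West: 32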